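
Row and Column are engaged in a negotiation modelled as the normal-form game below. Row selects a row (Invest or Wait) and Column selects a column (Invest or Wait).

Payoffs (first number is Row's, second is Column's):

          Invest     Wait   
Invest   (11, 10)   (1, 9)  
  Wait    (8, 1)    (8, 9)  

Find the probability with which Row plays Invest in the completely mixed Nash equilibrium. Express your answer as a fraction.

Let p be the probability that Row plays Invest. In a completely mixed equilibrium, Column must be indifferent between Invest and Wait.
Column's expected payoff from Invest is 10p + (1−p); from Wait it is 9p + 9(1−p).
Setting these equal: 9p + 1 = 9, so p = 8/9.

8/9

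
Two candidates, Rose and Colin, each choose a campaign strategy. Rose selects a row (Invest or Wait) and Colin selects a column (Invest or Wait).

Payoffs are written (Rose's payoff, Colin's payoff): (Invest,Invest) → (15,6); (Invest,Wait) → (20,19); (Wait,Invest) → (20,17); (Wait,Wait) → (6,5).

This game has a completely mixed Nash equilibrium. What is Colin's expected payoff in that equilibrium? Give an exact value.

First find x, the probability Rose plays Invest, from Colin's indifference between Invest and Wait: 6x + 17(1−x) = 19x + 5(1−x), giving x = 12/25.
Since Colin is indifferent in equilibrium, Colin's expected payoff equals the payoff from either column against (12/25, 13/25). Using Invest: 6(12/25) + 17(13/25) = 293/25.

293/25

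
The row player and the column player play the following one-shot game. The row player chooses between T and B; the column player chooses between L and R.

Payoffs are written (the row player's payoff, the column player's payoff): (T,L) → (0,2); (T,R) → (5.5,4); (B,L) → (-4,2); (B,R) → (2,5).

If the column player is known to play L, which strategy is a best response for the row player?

T

Against L, the row player earns 0 from T and -4 from B.
So T is the best response.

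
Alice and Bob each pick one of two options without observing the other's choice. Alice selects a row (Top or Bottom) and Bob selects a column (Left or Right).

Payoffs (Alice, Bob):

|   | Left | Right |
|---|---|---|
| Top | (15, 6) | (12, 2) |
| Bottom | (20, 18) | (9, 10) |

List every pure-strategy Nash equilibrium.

(Top, Left): Alice prefers Bottom (20 > 15) — not an equilibrium.
(Top, Right): Bob prefers Left (6 > 2) — not an equilibrium.
(Bottom, Left): Alice gets 20 ≥ 15 from Top, and Bob gets 18 ≥ 10 from Right — Nash equilibrium.
(Bottom, Right): Alice prefers Top (12 > 9); Bob prefers Left (18 > 10) — not an equilibrium.

(Bottom, Left)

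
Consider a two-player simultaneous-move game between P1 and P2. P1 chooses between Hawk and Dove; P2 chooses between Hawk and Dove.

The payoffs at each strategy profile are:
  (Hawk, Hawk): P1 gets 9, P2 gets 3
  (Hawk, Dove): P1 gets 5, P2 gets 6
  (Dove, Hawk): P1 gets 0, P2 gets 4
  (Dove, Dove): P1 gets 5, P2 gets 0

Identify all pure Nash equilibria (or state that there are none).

(Hawk, Hawk): P2 prefers Dove (6 > 3) — not an equilibrium.
(Hawk, Dove): P1 gets 5 ≥ 5 from Dove, and P2 gets 6 ≥ 3 from Hawk — Nash equilibrium.
(Dove, Hawk): P1 prefers Hawk (9 > 0) — not an equilibrium.
(Dove, Dove): P2 prefers Hawk (4 > 0) — not an equilibrium.

(Hawk, Dove)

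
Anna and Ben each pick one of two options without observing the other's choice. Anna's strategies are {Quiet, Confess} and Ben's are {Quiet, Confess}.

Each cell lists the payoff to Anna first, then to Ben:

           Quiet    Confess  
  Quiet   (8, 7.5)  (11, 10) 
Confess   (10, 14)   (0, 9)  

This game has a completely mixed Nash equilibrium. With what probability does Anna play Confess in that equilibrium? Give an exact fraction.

Let p be the probability that Anna plays Quiet. In a completely mixed equilibrium, Ben must be indifferent between Quiet and Confess.
Ben's expected payoff from Quiet is 7.5p + 14(1−p); from Confess it is 10p + 9(1−p).
Setting these equal: −6.5p + 14 = p + 9, so p = 2/3.
Therefore Anna plays Confess with probability 1 − 2/3 = 1/3.

1/3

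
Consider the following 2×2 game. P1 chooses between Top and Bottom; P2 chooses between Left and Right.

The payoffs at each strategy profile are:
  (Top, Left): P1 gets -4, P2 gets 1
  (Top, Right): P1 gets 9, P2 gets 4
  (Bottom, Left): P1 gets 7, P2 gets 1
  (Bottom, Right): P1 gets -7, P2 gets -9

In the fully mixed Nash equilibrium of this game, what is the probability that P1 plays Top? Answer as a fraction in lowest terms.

10/13

Let r be the probability that P1 plays Top. In a completely mixed equilibrium, P2 must be indifferent between Left and Right.
P2's expected payoff from Left is r + (1−r); from Right it is 4r − 9(1−r).
Setting these equal: 1 = 13r − 9, so r = 10/13.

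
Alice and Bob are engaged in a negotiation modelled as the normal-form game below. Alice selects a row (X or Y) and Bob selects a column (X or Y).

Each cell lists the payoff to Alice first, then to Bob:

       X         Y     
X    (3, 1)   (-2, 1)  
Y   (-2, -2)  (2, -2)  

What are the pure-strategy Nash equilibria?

(X, X): Alice gets 3 ≥ -2 from Y, and Bob gets 1 ≥ 1 from Y — Nash equilibrium.
(X, Y): Alice prefers Y (2 > -2) — not an equilibrium.
(Y, X): Alice prefers X (3 > -2) — not an equilibrium.
(Y, Y): Alice gets 2 ≥ -2 from X, and Bob gets -2 ≥ -2 from X — Nash equilibrium.

(X, X) and (Y, Y)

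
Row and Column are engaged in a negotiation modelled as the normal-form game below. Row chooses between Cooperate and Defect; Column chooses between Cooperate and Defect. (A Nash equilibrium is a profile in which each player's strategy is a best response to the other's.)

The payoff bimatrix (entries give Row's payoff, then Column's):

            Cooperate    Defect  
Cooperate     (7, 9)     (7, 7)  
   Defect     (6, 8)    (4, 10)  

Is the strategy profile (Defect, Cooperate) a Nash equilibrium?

No

At (Defect, Cooperate), Row earns 6; switching to Cooperate would give 7, so Row would deviate.
Column earns 8; switching to Defect would give 10, so Column would deviate.
Since at least one player can profitably deviate, this is not a Nash equilibrium.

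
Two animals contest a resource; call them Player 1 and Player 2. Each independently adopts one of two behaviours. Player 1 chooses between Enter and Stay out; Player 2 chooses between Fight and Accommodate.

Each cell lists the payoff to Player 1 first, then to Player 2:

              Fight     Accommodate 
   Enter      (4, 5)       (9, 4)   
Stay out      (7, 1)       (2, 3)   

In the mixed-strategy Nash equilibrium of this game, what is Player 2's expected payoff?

First find p, the probability Player 1 plays Enter, from Player 2's indifference between Fight and Accommodate: 5p + (1−p) = 4p + 3(1−p), giving p = 2/3.
Since Player 2 is indifferent in equilibrium, Player 2's expected payoff equals the payoff from either column against (2/3, 1/3). Using Fight: 5(2/3) + (1/3) = 11/3.

11/3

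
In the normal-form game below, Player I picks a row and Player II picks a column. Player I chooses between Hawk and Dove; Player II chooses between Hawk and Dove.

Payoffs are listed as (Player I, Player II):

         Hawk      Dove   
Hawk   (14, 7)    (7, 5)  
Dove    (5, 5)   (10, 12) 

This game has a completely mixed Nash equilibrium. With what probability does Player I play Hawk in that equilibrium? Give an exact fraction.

7/9

Let r be the probability that Player I plays Hawk. In a completely mixed equilibrium, Player II must be indifferent between Hawk and Dove.
Player II's expected payoff from Hawk is 7r + 5(1−r); from Dove it is 5r + 12(1−r).
Setting these equal: 2r + 5 = −7r + 12, so r = 7/9.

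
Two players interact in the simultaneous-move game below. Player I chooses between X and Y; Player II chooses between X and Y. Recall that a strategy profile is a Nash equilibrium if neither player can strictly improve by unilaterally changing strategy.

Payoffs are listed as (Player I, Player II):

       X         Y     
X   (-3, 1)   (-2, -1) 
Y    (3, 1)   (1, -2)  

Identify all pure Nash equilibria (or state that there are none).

(X, X): Player I prefers Y (3 > -3) — not an equilibrium.
(X, Y): Player I prefers Y (1 > -2); Player II prefers X (1 > -1) — not an equilibrium.
(Y, X): Player I gets 3 ≥ -3 from X, and Player II gets 1 ≥ -2 from Y — Nash equilibrium.
(Y, Y): Player II prefers X (1 > -2) — not an equilibrium.

(Y, X)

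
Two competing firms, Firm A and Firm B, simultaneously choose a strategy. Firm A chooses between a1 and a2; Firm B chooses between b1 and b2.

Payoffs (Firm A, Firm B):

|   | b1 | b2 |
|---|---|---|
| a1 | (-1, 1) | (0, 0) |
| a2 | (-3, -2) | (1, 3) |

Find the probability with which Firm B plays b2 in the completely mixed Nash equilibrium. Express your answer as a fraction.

Let y be the probability that Firm B plays b1. In a completely mixed equilibrium, Firm A must be indifferent between a1 and a2.
Firm A's expected payoff from a1 is −y; from a2 it is −3y + (1−y).
Setting these equal: −y = −4y + 1, so y = 1/3.
Therefore Firm B plays b2 with probability 1 − 1/3 = 2/3.

2/3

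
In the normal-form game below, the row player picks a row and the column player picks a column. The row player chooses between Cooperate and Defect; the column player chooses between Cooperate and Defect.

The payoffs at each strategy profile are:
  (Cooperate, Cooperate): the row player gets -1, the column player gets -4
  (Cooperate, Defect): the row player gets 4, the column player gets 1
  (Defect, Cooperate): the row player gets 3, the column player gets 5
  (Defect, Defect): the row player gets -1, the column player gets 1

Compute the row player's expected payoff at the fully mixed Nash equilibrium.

First find y, the probability the column player plays Cooperate, from the row player's indifference between Cooperate and Defect: −y + 4(1−y) = 3y − (1−y), giving y = 5/9.
Since the row player is indifferent in equilibrium, the row player's expected payoff equals the payoff from either row against (5/9, 4/9). Using Cooperate: −(5/9) + 4(4/9) = 11/9.

11/9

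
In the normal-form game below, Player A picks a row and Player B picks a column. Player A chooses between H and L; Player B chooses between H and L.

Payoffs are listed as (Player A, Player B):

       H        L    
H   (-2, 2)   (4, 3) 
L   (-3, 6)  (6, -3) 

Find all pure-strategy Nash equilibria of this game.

none

(H, H): Player B prefers L (3 > 2) — not an equilibrium.
(H, L): Player A prefers L (6 > 4) — not an equilibrium.
(L, H): Player A prefers H (-2 > -3) — not an equilibrium.
(L, L): Player B prefers H (6 > -3) — not an equilibrium.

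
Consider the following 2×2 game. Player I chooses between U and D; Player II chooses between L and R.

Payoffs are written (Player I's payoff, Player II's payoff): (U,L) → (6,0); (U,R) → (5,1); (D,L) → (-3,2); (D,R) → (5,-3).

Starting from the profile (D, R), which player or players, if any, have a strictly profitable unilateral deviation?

Player I at (D, R) earns 5; deviating to U yields 5 — not better.
Player II earns -3; deviating to L yields 2 — a strict improvement.
Only Player II has a strictly profitable deviation.

Player II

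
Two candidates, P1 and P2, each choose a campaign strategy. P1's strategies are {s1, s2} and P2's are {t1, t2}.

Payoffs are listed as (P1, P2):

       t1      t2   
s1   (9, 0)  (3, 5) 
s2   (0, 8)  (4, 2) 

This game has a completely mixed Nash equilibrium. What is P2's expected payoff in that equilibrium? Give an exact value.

40/11

First find x, the probability P1 plays s1, from P2's indifference between t1 and t2: 8(1−x) = 5x + 2(1−x), giving x = 6/11.
Since P2 is indifferent in equilibrium, P2's expected payoff equals the payoff from either column against (6/11, 5/11). Using t1: 8(5/11) = 40/11.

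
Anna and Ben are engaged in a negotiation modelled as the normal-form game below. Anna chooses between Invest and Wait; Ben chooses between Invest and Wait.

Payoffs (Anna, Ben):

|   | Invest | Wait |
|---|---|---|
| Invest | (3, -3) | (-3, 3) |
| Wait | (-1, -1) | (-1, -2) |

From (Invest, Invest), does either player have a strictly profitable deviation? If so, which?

Ben

Anna at (Invest, Invest) earns 3; deviating to Wait yields -1 — not better.
Ben earns -3; deviating to Wait yields 3 — a strict improvement.
Only Ben has a strictly profitable deviation.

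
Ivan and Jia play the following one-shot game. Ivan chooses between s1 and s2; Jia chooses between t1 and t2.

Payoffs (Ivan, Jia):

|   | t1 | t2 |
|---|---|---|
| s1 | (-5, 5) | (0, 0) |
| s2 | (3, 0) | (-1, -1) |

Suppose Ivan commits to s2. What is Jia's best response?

t1

Against s2, Jia earns 0 from t1 and -1 from t2.
So t1 is the best response.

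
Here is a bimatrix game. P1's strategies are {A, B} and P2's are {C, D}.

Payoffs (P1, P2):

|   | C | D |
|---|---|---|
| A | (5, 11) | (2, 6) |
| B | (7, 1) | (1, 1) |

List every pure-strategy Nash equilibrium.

(B, C)

(A, C): P1 prefers B (7 > 5) — not an equilibrium.
(A, D): P2 prefers C (11 > 6) — not an equilibrium.
(B, C): P1 gets 7 ≥ 5 from A, and P2 gets 1 ≥ 1 from D — Nash equilibrium.
(B, D): P1 prefers A (2 > 1) — not an equilibrium.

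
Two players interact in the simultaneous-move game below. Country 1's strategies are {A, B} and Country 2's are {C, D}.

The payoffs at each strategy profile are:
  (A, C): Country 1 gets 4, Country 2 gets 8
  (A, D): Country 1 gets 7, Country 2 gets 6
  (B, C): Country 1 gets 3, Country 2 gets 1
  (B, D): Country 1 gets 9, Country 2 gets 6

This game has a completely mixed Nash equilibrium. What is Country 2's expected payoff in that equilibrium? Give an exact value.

6

First find x, the probability Country 1 plays A, from Country 2's indifference between C and D: 8x + (1−x) = 6x + 6(1−x), giving x = 5/7.
Since Country 2 is indifferent in equilibrium, Country 2's expected payoff equals the payoff from either column against (5/7, 2/7). Using C: 8(5/7) + (2/7) = 6.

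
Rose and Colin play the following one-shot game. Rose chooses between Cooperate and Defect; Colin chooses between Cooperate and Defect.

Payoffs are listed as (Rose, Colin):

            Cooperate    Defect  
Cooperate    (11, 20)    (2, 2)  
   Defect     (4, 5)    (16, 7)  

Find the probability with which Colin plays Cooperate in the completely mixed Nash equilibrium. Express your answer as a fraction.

Let q be the probability that Colin plays Cooperate. In a completely mixed equilibrium, Rose must be indifferent between Cooperate and Defect.
Rose's expected payoff from Cooperate is 11q + 2(1−q); from Defect it is 4q + 16(1−q).
Setting these equal: 9q + 2 = −12q + 16, so q = 2/3.

2/3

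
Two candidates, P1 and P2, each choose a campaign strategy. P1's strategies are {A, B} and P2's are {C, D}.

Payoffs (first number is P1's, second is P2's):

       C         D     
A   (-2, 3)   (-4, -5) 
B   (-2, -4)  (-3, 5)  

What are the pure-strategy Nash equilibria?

(A, C): P1 gets -2 ≥ -2 from B, and P2 gets 3 ≥ -5 from D — Nash equilibrium.
(A, D): P1 prefers B (-3 > -4); P2 prefers C (3 > -5) — not an equilibrium.
(B, C): P2 prefers D (5 > -4) — not an equilibrium.
(B, D): P1 gets -3 ≥ -4 from A, and P2 gets 5 ≥ -4 from C — Nash equilibrium.

(A, C) and (B, D)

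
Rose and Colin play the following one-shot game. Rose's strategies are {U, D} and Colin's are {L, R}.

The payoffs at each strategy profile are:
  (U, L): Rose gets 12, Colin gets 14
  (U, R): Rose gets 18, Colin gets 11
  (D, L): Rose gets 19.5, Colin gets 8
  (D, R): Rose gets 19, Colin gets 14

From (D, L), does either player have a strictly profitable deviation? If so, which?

Rose at (D, L) earns 19.5; deviating to U yields 12 — not better.
Colin earns 8; deviating to R yields 14 — a strict improvement.
Only Colin has a strictly profitable deviation.

Colin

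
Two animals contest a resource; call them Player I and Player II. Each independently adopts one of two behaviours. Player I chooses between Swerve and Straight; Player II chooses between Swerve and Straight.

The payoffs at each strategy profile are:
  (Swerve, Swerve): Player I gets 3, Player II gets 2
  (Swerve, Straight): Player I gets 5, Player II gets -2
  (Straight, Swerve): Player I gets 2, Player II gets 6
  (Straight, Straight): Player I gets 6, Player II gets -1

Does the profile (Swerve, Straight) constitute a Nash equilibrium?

At (Swerve, Straight), Player I earns 5; switching to Straight would give 6, so Player I would deviate.
Player II earns -2; switching to Swerve would give 2, so Player II would deviate.
Since at least one player can profitably deviate, this is not a Nash equilibrium.

No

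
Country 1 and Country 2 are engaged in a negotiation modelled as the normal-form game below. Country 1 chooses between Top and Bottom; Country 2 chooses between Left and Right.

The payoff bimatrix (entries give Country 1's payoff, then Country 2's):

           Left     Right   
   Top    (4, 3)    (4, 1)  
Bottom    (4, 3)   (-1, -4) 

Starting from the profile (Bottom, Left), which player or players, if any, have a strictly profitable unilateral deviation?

Neither

Country 1 at (Bottom, Left) earns 4; deviating to Top yields 4 — not better.
Country 2 earns 3; deviating to Right yields -4 — not better.
Neither player can strictly improve; the profile is a Nash equilibrium.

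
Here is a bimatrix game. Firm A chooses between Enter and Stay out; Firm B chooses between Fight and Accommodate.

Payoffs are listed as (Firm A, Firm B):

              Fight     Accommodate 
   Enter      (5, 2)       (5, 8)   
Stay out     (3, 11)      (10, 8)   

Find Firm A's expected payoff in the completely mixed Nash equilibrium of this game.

5

First find q, the probability Firm B plays Fight, from Firm A's indifference between Enter and Stay out: 5q + 5(1−q) = 3q + 10(1−q), giving q = 5/7.
Since Firm A is indifferent in equilibrium, Firm A's expected payoff equals the payoff from either row against (5/7, 2/7). Using Enter: 5(5/7) + 5(2/7) = 5.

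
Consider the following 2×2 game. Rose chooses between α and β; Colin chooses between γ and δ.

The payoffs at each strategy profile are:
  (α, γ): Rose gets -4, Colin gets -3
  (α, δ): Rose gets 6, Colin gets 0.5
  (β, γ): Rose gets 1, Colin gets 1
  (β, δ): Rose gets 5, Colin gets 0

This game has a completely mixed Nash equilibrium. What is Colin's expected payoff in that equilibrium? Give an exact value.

First find x, the probability Rose plays α, from Colin's indifference between γ and δ: −3x + (1−x) = 0.5x, giving x = 2/9.
Since Colin is indifferent in equilibrium, Colin's expected payoff equals the payoff from either column against (2/9, 7/9). Using γ: −3(2/9) + (7/9) = 1/9.

1/9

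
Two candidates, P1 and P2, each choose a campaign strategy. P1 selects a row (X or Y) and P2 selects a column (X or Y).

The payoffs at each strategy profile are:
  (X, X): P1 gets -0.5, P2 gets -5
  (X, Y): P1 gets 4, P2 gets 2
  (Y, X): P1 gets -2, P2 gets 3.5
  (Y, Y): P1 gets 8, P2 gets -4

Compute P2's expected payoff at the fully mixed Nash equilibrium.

First find x, the probability P1 plays X, from P2's indifference between X and Y: −5x + 3.5(1−x) = 2x − 4(1−x), giving x = 15/29.
Since P2 is indifferent in equilibrium, P2's expected payoff equals the payoff from either column against (15/29, 14/29). Using X: −5(15/29) + 3.5(14/29) = -26/29.

-26/29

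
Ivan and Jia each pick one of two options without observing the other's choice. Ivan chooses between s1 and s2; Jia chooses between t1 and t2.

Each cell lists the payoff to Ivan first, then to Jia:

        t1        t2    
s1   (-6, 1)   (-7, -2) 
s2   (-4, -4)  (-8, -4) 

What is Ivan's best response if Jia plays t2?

Against t2, Ivan earns -7 from s1 and -8 from s2.
So s1 is the best response.

s1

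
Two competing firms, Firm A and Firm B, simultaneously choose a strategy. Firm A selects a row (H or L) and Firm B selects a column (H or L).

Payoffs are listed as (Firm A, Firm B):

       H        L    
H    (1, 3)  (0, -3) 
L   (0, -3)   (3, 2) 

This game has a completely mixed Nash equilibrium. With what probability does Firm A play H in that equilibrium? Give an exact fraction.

5/11

Let r be the probability that Firm A plays H. In a completely mixed equilibrium, Firm B must be indifferent between H and L.
Firm B's expected payoff from H is 3r − 3(1−r); from L it is −3r + 2(1−r).
Setting these equal: 6r − 3 = −5r + 2, so r = 5/11.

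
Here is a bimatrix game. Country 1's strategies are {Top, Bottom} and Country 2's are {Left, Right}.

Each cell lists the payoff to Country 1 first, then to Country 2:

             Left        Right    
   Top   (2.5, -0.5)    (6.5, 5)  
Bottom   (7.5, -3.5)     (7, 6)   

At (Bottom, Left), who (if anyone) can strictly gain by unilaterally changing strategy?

Country 1 at (Bottom, Left) earns 7.5; deviating to Top yields 2.5 — not better.
Country 2 earns -3.5; deviating to Right yields 6 — a strict improvement.
Only Country 2 has a strictly profitable deviation.

Country 2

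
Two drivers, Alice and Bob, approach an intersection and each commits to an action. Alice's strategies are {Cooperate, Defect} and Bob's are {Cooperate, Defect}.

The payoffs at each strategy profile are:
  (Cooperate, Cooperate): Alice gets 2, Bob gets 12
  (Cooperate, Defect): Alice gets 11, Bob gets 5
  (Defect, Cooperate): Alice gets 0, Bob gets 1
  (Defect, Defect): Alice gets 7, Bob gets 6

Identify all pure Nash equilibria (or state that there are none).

(Cooperate, Cooperate): Alice gets 2 ≥ 0 from Defect, and Bob gets 12 ≥ 5 from Defect — Nash equilibrium.
(Cooperate, Defect): Bob prefers Cooperate (12 > 5) — not an equilibrium.
(Defect, Cooperate): Alice prefers Cooperate (2 > 0); Bob prefers Defect (6 > 1) — not an equilibrium.
(Defect, Defect): Alice prefers Cooperate (11 > 7) — not an equilibrium.

(Cooperate, Cooperate)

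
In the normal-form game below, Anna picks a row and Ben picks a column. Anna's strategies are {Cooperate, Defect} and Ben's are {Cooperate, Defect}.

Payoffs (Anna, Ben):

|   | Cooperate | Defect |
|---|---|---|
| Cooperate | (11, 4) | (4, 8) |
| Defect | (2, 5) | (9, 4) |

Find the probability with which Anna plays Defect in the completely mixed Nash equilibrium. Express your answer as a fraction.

4/5

Let p be the probability that Anna plays Cooperate. In a completely mixed equilibrium, Ben must be indifferent between Cooperate and Defect.
Ben's expected payoff from Cooperate is 4p + 5(1−p); from Defect it is 8p + 4(1−p).
Setting these equal: −p + 5 = 4p + 4, so p = 1/5.
Therefore Anna plays Defect with probability 1 − 1/5 = 4/5.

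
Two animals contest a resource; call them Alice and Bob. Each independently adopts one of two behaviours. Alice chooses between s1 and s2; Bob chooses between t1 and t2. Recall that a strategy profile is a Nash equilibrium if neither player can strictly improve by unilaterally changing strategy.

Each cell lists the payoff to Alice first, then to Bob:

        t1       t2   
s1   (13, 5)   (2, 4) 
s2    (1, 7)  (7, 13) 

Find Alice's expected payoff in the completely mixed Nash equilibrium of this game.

89/17

First find q, the probability Bob plays t1, from Alice's indifference between s1 and s2: 13q + 2(1−q) = q + 7(1−q), giving q = 5/17.
Since Alice is indifferent in equilibrium, Alice's expected payoff equals the payoff from either row against (5/17, 12/17). Using s1: 13(5/17) + 2(12/17) = 89/17.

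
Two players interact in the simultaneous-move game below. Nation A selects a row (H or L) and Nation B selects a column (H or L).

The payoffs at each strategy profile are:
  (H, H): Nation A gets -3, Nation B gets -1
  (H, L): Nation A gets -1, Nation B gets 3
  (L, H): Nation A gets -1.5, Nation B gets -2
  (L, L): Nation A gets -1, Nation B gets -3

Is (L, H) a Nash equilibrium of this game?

At (L, H), Nation A earns -1.5; switching to H would give -3, so Nation A has no profitable deviation.
Nation B earns -2; switching to L would give -3, so Nation B has no profitable deviation.
Neither player can gain by a unilateral deviation, so this profile is a Nash equilibrium.

Yes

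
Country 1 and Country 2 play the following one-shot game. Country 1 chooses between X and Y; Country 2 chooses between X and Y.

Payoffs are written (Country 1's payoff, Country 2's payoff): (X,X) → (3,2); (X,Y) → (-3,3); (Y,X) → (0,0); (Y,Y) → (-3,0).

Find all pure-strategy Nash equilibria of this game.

(X, Y) and (Y, Y)

(X, X): Country 2 prefers Y (3 > 2) — not an equilibrium.
(X, Y): Country 1 gets -3 ≥ -3 from Y, and Country 2 gets 3 ≥ 2 from X — Nash equilibrium.
(Y, X): Country 1 prefers X (3 > 0) — not an equilibrium.
(Y, Y): Country 1 gets -3 ≥ -3 from X, and Country 2 gets 0 ≥ 0 from X — Nash equilibrium.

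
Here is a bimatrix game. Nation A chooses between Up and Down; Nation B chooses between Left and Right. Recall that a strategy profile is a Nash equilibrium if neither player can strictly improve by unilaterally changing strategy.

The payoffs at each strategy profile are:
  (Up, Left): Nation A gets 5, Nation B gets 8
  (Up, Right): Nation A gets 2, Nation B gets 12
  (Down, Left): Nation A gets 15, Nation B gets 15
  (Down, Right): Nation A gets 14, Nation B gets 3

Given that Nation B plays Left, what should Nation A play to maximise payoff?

Down

Against Left, Nation A earns 5 from Up and 15 from Down.
So Down is the best response.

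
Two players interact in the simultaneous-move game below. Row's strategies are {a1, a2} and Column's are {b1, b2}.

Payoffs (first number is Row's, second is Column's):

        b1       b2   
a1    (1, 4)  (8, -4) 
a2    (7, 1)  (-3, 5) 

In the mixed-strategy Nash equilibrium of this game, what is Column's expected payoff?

2

First find p, the probability Row plays a1, from Column's indifference between b1 and b2: 4p + (1−p) = −4p + 5(1−p), giving p = 1/3.
Since Column is indifferent in equilibrium, Column's expected payoff equals the payoff from either column against (1/3, 2/3). Using b1: 4(1/3) + (2/3) = 2.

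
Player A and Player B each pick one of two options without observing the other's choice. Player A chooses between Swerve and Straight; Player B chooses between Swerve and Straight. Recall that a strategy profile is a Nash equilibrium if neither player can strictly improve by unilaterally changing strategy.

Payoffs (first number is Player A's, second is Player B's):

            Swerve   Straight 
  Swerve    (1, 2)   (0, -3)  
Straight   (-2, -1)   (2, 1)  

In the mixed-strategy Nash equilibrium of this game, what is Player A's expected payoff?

2/5

First find y, the probability Player B plays Swerve, from Player A's indifference between Swerve and Straight: y = −2y + 2(1−y), giving y = 2/5.
Since Player A is indifferent in equilibrium, Player A's expected payoff equals the payoff from either row against (2/5, 3/5). Using Swerve: (2/5) = 2/5.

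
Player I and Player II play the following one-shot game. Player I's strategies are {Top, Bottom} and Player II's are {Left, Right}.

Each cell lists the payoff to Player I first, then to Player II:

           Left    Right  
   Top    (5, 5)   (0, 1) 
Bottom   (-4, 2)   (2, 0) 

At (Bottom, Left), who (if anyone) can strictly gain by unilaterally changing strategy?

Player I

Player I at (Bottom, Left) earns -4; deviating to Top yields 5 — a strict improvement.
Player II earns 2; deviating to Right yields 0 — not better.
Only Player I has a strictly profitable deviation.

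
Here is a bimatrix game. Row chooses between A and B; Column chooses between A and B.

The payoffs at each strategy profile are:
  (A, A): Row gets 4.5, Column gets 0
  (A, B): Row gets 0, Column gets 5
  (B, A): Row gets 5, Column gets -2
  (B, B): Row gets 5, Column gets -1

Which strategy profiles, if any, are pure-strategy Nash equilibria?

(B, B)

(A, A): Row prefers B (5 > 4.5); Column prefers B (5 > 0) — not an equilibrium.
(A, B): Row prefers B (5 > 0) — not an equilibrium.
(B, A): Column prefers B (-1 > -2) — not an equilibrium.
(B, B): Row gets 5 ≥ 0 from A, and Column gets -1 ≥ -2 from A — Nash equilibrium.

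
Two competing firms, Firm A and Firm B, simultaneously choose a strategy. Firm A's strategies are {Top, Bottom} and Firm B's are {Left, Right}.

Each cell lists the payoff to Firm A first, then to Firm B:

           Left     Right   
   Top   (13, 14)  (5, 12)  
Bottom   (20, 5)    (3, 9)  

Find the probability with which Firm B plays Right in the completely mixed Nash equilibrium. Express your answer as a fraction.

Let q be the probability that Firm B plays Left. In a completely mixed equilibrium, Firm A must be indifferent between Top and Bottom.
Firm A's expected payoff from Top is 13q + 5(1−q); from Bottom it is 20q + 3(1−q).
Setting these equal: 8q + 5 = 17q + 3, so q = 2/9.
Therefore Firm B plays Right with probability 1 − 2/9 = 7/9.

7/9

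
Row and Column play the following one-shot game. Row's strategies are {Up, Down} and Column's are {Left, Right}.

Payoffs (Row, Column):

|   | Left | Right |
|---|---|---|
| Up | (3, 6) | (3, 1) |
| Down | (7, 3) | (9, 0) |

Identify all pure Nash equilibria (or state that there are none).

(Up, Left): Row prefers Down (7 > 3) — not an equilibrium.
(Up, Right): Row prefers Down (9 > 3); Column prefers Left (6 > 1) — not an equilibrium.
(Down, Left): Row gets 7 ≥ 3 from Up, and Column gets 3 ≥ 0 from Right — Nash equilibrium.
(Down, Right): Column prefers Left (3 > 0) — not an equilibrium.

(Down, Left)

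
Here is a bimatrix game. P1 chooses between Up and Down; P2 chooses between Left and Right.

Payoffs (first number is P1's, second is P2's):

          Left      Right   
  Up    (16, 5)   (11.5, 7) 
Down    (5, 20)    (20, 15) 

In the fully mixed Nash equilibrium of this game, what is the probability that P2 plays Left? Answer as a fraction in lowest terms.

17/39

Let c be the probability that P2 plays Left. In a completely mixed equilibrium, P1 must be indifferent between Up and Down.
P1's expected payoff from Up is 16c + 11.5(1−c); from Down it is 5c + 20(1−c).
Setting these equal: 4.5c + 11.5 = −15c + 20, so c = 17/39.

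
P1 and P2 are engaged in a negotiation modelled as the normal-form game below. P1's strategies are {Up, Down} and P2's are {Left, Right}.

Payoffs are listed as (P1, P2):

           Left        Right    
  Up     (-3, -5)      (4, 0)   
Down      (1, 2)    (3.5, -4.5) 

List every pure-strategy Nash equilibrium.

(Up, Left): P1 prefers Down (1 > -3); P2 prefers Right (0 > -5) — not an equilibrium.
(Up, Right): P1 gets 4 ≥ 3.5 from Down, and P2 gets 0 ≥ -5 from Left — Nash equilibrium.
(Down, Left): P1 gets 1 ≥ -3 from Up, and P2 gets 2 ≥ -4.5 from Right — Nash equilibrium.
(Down, Right): P1 prefers Up (4 > 3.5); P2 prefers Left (2 > -4.5) — not an equilibrium.

(Up, Right) and (Down, Left)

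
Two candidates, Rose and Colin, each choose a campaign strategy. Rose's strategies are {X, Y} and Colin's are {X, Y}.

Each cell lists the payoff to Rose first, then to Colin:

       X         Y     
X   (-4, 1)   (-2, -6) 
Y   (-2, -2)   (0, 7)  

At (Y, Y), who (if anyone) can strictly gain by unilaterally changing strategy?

Neither

Rose at (Y, Y) earns 0; deviating to X yields -2 — not better.
Colin earns 7; deviating to X yields -2 — not better.
Neither player can strictly improve; the profile is a Nash equilibrium.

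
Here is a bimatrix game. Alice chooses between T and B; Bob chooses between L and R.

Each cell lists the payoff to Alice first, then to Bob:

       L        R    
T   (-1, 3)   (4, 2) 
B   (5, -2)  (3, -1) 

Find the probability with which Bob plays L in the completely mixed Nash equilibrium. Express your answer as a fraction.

1/7

Let c be the probability that Bob plays L. In a completely mixed equilibrium, Alice must be indifferent between T and B.
Alice's expected payoff from T is −c + 4(1−c); from B it is 5c + 3(1−c).
Setting these equal: −5c + 4 = 2c + 3, so c = 1/7.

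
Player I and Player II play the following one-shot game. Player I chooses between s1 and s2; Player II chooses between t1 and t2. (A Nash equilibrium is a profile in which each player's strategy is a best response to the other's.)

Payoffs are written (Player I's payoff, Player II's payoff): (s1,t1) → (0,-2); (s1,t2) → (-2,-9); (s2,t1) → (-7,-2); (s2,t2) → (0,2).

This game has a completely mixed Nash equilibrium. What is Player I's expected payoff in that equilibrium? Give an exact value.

First find y, the probability Player II plays t1, from Player I's indifference between s1 and s2: −2(1−y) = −7y, giving y = 2/9.
Since Player I is indifferent in equilibrium, Player I's expected payoff equals the payoff from either row against (2/9, 7/9). Using s1: −2(7/9) = -14/9.

-14/9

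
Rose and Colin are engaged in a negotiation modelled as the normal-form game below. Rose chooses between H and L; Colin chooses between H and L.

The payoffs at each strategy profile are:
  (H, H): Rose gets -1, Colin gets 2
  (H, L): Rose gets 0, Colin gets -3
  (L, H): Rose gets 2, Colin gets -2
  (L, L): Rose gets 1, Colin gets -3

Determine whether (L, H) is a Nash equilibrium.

Yes

At (L, H), Rose earns 2; switching to H would give -1, so Rose has no profitable deviation.
Colin earns -2; switching to L would give -3, so Colin has no profitable deviation.
Neither player can gain by a unilateral deviation, so this profile is a Nash equilibrium.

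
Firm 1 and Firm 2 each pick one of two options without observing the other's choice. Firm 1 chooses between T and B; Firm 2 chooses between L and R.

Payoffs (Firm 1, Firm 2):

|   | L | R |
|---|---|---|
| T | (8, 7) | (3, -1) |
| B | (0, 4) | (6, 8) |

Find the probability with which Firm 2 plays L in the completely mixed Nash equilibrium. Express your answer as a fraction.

3/11

Let q be the probability that Firm 2 plays L. In a completely mixed equilibrium, Firm 1 must be indifferent between T and B.
Firm 1's expected payoff from T is 8q + 3(1−q); from B it is 6(1−q).
Setting these equal: 5q + 3 = −6q + 6, so q = 3/11.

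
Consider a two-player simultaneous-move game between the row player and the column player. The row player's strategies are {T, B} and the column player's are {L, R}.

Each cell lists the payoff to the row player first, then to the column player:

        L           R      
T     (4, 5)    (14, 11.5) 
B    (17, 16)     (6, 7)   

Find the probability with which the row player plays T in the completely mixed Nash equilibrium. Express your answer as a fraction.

18/31

Let r be the probability that the row player plays T. In a completely mixed equilibrium, the column player must be indifferent between L and R.
The column player's expected payoff from L is 5r + 16(1−r); from R it is 11.5r + 7(1−r).
Setting these equal: −11r + 16 = 4.5r + 7, so r = 18/31.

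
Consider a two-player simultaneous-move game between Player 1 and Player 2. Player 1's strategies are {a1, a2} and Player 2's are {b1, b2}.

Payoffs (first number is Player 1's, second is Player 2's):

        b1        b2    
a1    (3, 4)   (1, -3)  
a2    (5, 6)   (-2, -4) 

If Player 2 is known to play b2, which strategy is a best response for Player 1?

Against b2, Player 1 earns 1 from a1 and -2 from a2.
So a1 is the best response.

a1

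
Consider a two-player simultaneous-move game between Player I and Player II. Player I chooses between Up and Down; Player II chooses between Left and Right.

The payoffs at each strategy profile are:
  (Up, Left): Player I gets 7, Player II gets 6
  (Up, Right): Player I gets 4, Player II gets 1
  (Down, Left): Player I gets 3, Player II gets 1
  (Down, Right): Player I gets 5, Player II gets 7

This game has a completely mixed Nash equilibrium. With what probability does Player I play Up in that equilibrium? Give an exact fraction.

6/11

Let x be the probability that Player I plays Up. In a completely mixed equilibrium, Player II must be indifferent between Left and Right.
Player II's expected payoff from Left is 6x + (1−x); from Right it is x + 7(1−x).
Setting these equal: 5x + 1 = −6x + 7, so x = 6/11.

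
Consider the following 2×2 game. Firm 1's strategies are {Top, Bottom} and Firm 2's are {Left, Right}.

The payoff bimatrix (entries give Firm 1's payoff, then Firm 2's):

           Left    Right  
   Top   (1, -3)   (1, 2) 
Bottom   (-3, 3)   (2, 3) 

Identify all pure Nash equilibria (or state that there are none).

(Bottom, Right)

(Top, Left): Firm 2 prefers Right (2 > -3) — not an equilibrium.
(Top, Right): Firm 1 prefers Bottom (2 > 1) — not an equilibrium.
(Bottom, Left): Firm 1 prefers Top (1 > -3) — not an equilibrium.
(Bottom, Right): Firm 1 gets 2 ≥ 1 from Top, and Firm 2 gets 3 ≥ 3 from Left — Nash equilibrium.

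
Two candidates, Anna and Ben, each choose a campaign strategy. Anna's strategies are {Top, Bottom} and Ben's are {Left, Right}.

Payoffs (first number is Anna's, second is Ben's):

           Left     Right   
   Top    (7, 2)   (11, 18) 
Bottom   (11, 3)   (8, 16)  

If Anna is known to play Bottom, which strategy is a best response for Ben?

Right

Against Bottom, Ben earns 3 from Left and 16 from Right.
So Right is the best response.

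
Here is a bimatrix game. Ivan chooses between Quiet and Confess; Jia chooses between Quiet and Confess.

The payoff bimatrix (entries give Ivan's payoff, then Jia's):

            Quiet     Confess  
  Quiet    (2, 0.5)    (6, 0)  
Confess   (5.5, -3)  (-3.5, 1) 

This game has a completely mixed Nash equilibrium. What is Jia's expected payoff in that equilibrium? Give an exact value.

First find p, the probability Ivan plays Quiet, from Jia's indifference between Quiet and Confess: 0.5p − 3(1−p) = (1−p), giving p = 8/9.
Since Jia is indifferent in equilibrium, Jia's expected payoff equals the payoff from either column against (8/9, 1/9). Using Quiet: 0.5(8/9) − 3(1/9) = 1/9.

1/9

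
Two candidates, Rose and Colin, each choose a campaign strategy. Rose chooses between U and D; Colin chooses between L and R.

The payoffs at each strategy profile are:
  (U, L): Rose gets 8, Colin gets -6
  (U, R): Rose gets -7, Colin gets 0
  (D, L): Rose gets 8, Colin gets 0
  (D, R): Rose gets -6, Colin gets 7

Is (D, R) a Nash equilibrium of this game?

At (D, R), Rose earns -6; switching to U would give -7, so Rose has no profitable deviation.
Colin earns 7; switching to L would give 0, so Colin has no profitable deviation.
Neither player can gain by a unilateral deviation, so this profile is a Nash equilibrium.

Yes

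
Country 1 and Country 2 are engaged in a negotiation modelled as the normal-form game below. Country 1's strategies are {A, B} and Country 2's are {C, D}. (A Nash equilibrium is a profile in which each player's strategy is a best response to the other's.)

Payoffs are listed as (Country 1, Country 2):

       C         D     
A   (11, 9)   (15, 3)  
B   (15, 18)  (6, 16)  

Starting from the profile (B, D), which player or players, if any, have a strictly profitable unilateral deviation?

Both

Country 1 at (B, D) earns 6; deviating to A yields 15 — a strict improvement.
Country 2 earns 16; deviating to C yields 18 — a strict improvement.
Both Country 1 and Country 2 have strictly profitable deviations.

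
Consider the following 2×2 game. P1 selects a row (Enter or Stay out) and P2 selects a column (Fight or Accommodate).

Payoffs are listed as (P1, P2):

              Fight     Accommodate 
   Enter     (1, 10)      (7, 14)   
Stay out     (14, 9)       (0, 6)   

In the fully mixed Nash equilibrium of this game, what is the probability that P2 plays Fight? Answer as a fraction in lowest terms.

7/20

Let q be the probability that P2 plays Fight. In a completely mixed equilibrium, P1 must be indifferent between Enter and Stay out.
P1's expected payoff from Enter is q + 7(1−q); from Stay out it is 14q.
Setting these equal: −6q + 7 = 14q, so q = 7/20.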